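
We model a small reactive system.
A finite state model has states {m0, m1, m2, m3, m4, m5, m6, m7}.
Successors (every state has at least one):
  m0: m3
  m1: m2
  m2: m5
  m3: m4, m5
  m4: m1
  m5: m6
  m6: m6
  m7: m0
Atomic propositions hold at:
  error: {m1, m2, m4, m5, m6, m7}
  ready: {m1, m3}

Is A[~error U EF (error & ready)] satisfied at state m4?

Yes

Sat(~error) = {m0, m3}
Sat(error & ready) = {m1}
EF (error & ready): least fixpoint, start Z0 = {m1}, add states with some successor in Z. Z1 = {m1, m4}; Z2 = {m1, m3, m4}; Z3 = {m0, m1, m3, m4}; Z4 = {m0, m1, m3, m4, m7}; fixed.
Sat(EF (error & ready)) = {m0, m1, m3, m4, m7}
A[~error U EF (error & ready)]: least fixpoint, start Z0 = Sat(EF (error & ready)) = {m0, m1, m3, m4, m7}, add states in Sat(~error) with every successor in Z. Already a fixed point.
Sat(A[~error U EF (error & ready)]) = {m0, m1, m3, m4, m7}
m4 ∈ Sat(A[~error U EF (error & ready)]) = {m0, m1, m3, m4, m7}, so the formula holds at m4.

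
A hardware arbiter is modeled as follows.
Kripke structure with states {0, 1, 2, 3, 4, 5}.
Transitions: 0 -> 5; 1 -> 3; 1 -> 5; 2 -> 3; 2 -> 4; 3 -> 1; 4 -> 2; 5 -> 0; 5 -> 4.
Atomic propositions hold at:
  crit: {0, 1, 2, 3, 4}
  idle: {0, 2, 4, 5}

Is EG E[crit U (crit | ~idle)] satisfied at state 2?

Yes

Sat(~idle) = {1, 3}
Sat(crit | ~idle) = {0, 1, 2, 3, 4}
E[crit U (crit | ~idle)]: least fixpoint, start Z0 = Sat((crit | ~idle)) = {0, 1, 2, 3, 4}, add states in Sat(crit) with some successor in Z. Already a fixed point.
Sat(E[crit U (crit | ~idle)]) = {0, 1, 2, 3, 4}
EG E[crit U (crit | ~idle)]: greatest fixpoint, start Z0 = {0, 1, 2, 3, 4}, keep only states in Sat with some successor in Z. Z1 = {1, 2, 3, 4}; fixed.
Sat(EG E[crit U (crit | ~idle)]) = {1, 2, 3, 4}
2 ∈ Sat(EG E[crit U (crit | ~idle)]) = {1, 2, 3, 4}, so the formula holds at 2.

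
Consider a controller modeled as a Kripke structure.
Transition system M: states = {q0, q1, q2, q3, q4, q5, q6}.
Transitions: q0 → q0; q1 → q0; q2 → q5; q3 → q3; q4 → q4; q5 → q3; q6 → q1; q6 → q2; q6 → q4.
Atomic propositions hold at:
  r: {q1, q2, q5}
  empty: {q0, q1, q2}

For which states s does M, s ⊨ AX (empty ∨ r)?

Sat(empty ∨ r) = {q0, q1, q2, q5}
Sat(AX (empty ∨ r)) = {s : every successor in {q0, q1, q2, q5}} = {q0, q1, q2}

{q0, q1, q2}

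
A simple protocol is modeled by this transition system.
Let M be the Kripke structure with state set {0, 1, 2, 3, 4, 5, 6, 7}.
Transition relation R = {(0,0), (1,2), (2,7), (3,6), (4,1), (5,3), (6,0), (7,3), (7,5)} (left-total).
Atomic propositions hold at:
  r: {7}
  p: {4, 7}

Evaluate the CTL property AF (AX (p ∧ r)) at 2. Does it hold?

Yes

Sat(p ∧ r) = {7}
Sat(AX (p ∧ r)) = {s : every successor in {7}} = {2}
AF (AX (p ∧ r)): least fixpoint, start Z0 = {2}, add states with every successor in Z. Z1 = {1, 2}; Z2 = {1, 2, 4}; fixed.
Sat(AF (AX (p ∧ r))) = {1, 2, 4}
2 ∈ Sat(AF (AX (p ∧ r))) = {1, 2, 4}, so the formula holds at 2.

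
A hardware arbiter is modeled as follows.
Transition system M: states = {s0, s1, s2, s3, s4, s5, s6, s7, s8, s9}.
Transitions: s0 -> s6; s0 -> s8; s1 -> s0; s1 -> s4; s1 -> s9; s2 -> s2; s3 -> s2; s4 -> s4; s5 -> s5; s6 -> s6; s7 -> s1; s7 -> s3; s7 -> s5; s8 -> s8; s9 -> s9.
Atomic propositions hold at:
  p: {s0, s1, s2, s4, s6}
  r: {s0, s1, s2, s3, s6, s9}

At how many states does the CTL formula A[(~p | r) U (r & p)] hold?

Sat(~p) = {s3, s5, s7, s8, s9}
Sat(~p | r) = {s0, s1, s2, s3, s5, s6, s7, s8, s9}
Sat(r & p) = {s0, s1, s2, s6}
A[(~p | r) U (r & p)]: least fixpoint, start Z0 = Sat((r & p)) = {s0, s1, s2, s6}, add states in Sat(~p | r) with every successor in Z. Z1 = {s0, s1, s2, s3, s6}; fixed.
Sat(A[(~p | r) U (r & p)]) = {s0, s1, s2, s3, s6}
|Sat(A[(~p | r) U (r & p)])| = |{s0, s1, s2, s3, s6}| = 5.

5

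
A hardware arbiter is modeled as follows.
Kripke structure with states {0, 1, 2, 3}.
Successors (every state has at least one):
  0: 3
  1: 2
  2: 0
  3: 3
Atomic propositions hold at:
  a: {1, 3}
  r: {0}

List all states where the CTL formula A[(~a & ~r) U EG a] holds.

{3}

Sat(~a) = {0, 2}
Sat(~r) = {1, 2, 3}
Sat(~a & ~r) = {2}
EG a: greatest fixpoint, start Z0 = {1, 3}, keep only states in Sat with some successor in Z. Z1 = {3}; fixed.
Sat(EG a) = {3}
A[(~a & ~r) U EG a]: least fixpoint, start Z0 = Sat(EG a) = {3}, add states in Sat(~a & ~r) with every successor in Z. Already a fixed point.
Sat(A[(~a & ~r) U EG a]) = {3}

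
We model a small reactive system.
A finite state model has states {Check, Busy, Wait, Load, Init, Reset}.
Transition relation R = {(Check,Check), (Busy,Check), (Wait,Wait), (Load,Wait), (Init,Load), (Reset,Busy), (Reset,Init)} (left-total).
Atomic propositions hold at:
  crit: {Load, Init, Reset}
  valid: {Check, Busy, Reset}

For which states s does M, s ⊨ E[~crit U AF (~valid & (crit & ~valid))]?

{Load, Init}

Sat(~crit) = {Check, Busy, Wait}
Sat(~valid) = {Wait, Load, Init}
Sat(crit & ~valid) = {Load, Init}
Sat(~valid & (crit & ~valid)) = {Load, Init}
AF (~valid & (crit & ~valid)): least fixpoint, start Z0 = {Load, Init}, add states with every successor in Z. Already a fixed point.
Sat(AF (~valid & (crit & ~valid))) = {Load, Init}
E[~crit U AF (~valid & (crit & ~valid))]: least fixpoint, start Z0 = Sat(AF (~valid & (crit & ~valid))) = {Load, Init}, add states in Sat(~crit) with some successor in Z. Already a fixed point.
Sat(E[~crit U AF (~valid & (crit & ~valid))]) = {Load, Init}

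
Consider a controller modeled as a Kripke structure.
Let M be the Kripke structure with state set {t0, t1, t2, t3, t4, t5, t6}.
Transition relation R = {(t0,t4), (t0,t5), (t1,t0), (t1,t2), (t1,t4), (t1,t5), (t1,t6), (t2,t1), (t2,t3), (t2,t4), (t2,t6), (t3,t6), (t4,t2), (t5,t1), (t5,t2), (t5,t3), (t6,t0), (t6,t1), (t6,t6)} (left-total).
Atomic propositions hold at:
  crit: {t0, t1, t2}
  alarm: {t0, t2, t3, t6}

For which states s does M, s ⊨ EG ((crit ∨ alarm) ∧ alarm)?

Sat(crit ∨ alarm) = {t0, t1, t2, t3, t6}
Sat((crit ∨ alarm) ∧ alarm) = {t0, t2, t3, t6}
EG ((crit ∨ alarm) ∧ alarm): greatest fixpoint, start Z0 = {t0, t2, t3, t6}, keep only states in Sat with some successor in Z. Z1 = {t2, t3, t6}; fixed.
Sat(EG ((crit ∨ alarm) ∧ alarm)) = {t2, t3, t6}

{t2, t3, t6}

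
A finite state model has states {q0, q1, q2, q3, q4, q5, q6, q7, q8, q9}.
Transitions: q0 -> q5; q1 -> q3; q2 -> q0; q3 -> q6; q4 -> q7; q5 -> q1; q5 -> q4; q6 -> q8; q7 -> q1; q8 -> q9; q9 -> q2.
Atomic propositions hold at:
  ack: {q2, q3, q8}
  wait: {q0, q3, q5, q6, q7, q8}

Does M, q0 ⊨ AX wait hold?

Yes

Sat(AX wait) = {s : every successor in {q0, q3, q5, q6, q7, q8}} = {q0, q1, q2, q3, q4, q6}
q0 ∈ Sat(AX wait) = {q0, q1, q2, q3, q4, q6}, so the formula holds at q0.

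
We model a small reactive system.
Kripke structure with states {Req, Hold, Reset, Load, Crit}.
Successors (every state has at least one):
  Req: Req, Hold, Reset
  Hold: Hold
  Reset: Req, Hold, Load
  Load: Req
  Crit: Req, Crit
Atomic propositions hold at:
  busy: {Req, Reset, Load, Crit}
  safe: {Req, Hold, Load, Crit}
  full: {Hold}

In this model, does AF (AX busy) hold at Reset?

Sat(AX busy) = {s : every successor in {Req, Reset, Load, Crit}} = {Load, Crit}
AF (AX busy): least fixpoint, start Z0 = {Load, Crit}, add states with every successor in Z. Already a fixed point.
Sat(AF (AX busy)) = {Load, Crit}
Reset ∉ Sat(AF (AX busy)) = {Load, Crit}, so the formula does not hold at Reset.

No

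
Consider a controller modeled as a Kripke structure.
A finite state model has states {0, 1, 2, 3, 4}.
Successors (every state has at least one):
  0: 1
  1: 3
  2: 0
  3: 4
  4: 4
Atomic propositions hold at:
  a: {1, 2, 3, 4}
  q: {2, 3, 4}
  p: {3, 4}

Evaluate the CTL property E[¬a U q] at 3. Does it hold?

Yes

Sat(¬a) = {0}
E[¬a U q]: least fixpoint, start Z0 = Sat(q) = {2, 3, 4}, add states in Sat(¬a) with some successor in Z. Already a fixed point.
Sat(E[¬a U q]) = {2, 3, 4}
3 ∈ Sat(E[¬a U q]) = {2, 3, 4}, so the formula holds at 3.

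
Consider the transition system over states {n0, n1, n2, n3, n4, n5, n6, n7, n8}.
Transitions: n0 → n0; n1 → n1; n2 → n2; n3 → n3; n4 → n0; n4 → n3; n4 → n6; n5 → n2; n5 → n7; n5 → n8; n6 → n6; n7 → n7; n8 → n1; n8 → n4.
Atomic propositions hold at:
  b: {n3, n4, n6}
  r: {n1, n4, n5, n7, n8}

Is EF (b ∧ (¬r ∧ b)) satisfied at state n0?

Sat(¬r) = {n0, n2, n3, n6}
Sat(¬r ∧ b) = {n3, n6}
Sat(b ∧ (¬r ∧ b)) = {n3, n6}
EF (b ∧ (¬r ∧ b)): least fixpoint, start Z0 = {n3, n6}, add states with some successor in Z. Z1 = {n3, n4, n6}; Z2 = {n3, n4, n6, n8}; Z3 = {n3, n4, n5, n6, n8}; fixed.
Sat(EF (b ∧ (¬r ∧ b))) = {n3, n4, n5, n6, n8}
n0 ∉ Sat(EF (b ∧ (¬r ∧ b))) = {n3, n4, n5, n6, n8}, so the formula does not hold at n0.

No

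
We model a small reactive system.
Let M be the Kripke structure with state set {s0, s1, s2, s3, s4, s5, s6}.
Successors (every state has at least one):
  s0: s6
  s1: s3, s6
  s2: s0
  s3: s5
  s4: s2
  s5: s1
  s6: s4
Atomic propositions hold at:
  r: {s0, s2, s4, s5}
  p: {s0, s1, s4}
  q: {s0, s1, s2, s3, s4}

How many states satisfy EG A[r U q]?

3

A[r U q]: least fixpoint, start Z0 = Sat(q) = {s0, s1, s2, s3, s4}, add states in Sat(r) with every successor in Z. Z1 = {s0, s1, s2, s3, s4, s5}; fixed.
Sat(A[r U q]) = {s0, s1, s2, s3, s4, s5}
EG A[r U q]: greatest fixpoint, start Z0 = {s0, s1, s2, s3, s4, s5}, keep only states in Sat with some successor in Z. Z1 = {s1, s2, s3, s4, s5}; Z2 = {s1, s3, s4, s5}; Z3 = {s1, s3, s5}; fixed.
Sat(EG A[r U q]) = {s1, s3, s5}
|Sat(EG A[r U q])| = |{s1, s3, s5}| = 3.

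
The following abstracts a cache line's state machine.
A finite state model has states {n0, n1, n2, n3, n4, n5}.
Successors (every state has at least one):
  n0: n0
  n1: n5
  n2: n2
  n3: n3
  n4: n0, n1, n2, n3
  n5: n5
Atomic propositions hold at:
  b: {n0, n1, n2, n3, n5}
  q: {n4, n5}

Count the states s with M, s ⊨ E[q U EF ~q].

Sat(~q) = {n0, n1, n2, n3}
EF ~q: least fixpoint, start Z0 = {n0, n1, n2, n3}, add states with some successor in Z. Z1 = {n0, n1, n2, n3, n4}; fixed.
Sat(EF ~q) = {n0, n1, n2, n3, n4}
E[q U EF ~q]: least fixpoint, start Z0 = Sat(EF ~q) = {n0, n1, n2, n3, n4}, add states in Sat(q) with some successor in Z. Already a fixed point.
Sat(E[q U EF ~q]) = {n0, n1, n2, n3, n4}
|Sat(E[q U EF ~q])| = |{n0, n1, n2, n3, n4}| = 5.

5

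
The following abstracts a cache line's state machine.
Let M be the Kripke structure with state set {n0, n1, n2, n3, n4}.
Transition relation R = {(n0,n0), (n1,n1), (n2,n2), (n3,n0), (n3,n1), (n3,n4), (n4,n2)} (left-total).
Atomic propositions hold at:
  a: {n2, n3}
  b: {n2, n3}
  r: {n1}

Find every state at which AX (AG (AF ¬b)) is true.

{n0, n1}

Sat(¬b) = {n0, n1, n4}
AF ¬b: least fixpoint, start Z0 = {n0, n1, n4}, add states with every successor in Z. Z1 = {n0, n1, n3, n4}; fixed.
Sat(AF ¬b) = {n0, n1, n3, n4}
AG (AF ¬b): greatest fixpoint, start Z0 = {n0, n1, n3, n4}, keep only states in Sat with every successor in Z. Z1 = {n0, n1, n3}; Z2 = {n0, n1}; fixed.
Sat(AG (AF ¬b)) = {n0, n1}
Sat(AX (AG (AF ¬b))) = {s : every successor in {n0, n1}} = {n0, n1}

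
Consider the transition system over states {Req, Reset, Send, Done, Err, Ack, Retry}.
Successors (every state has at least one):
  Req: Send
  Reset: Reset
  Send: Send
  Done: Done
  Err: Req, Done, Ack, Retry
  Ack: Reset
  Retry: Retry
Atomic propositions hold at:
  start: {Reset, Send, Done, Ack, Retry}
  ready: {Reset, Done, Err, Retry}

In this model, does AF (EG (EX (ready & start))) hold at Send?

Sat(ready & start) = {Reset, Done, Retry}
Sat(EX (ready & start)) = {s : some successor in {Reset, Done, Retry}} = {Reset, Done, Err, Ack, Retry}
EG (EX (ready & start)): greatest fixpoint, start Z0 = {Reset, Done, Err, Ack, Retry}, keep only states in Sat with some successor in Z. Already a fixed point.
Sat(EG (EX (ready & start))) = {Reset, Done, Err, Ack, Retry}
AF (EG (EX (ready & start))): least fixpoint, start Z0 = {Reset, Done, Err, Ack, Retry}, add states with every successor in Z. Already a fixed point.
Sat(AF (EG (EX (ready & start)))) = {Reset, Done, Err, Ack, Retry}
Send ∉ Sat(AF (EG (EX (ready & start)))) = {Reset, Done, Err, Ack, Retry}, so the formula does not hold at Send.

No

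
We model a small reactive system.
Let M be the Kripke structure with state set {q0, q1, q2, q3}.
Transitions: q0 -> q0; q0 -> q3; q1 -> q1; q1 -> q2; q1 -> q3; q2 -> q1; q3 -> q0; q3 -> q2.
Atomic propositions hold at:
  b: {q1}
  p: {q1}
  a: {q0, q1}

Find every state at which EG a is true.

EG a: greatest fixpoint, start Z0 = {q0, q1}, keep only states in Sat with some successor in Z. Already a fixed point.
Sat(EG a) = {q0, q1}

{q0, q1}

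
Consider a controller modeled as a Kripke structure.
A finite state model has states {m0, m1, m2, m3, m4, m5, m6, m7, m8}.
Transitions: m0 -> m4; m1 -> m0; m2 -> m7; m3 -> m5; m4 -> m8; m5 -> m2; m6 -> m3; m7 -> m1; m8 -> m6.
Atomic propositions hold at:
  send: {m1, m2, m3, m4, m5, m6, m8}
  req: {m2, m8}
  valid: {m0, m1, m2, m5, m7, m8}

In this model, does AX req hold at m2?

No

Sat(AX req) = {s : every successor in {m2, m8}} = {m4, m5}
m2 ∉ Sat(AX req) = {m4, m5}, so the formula does not hold at m2.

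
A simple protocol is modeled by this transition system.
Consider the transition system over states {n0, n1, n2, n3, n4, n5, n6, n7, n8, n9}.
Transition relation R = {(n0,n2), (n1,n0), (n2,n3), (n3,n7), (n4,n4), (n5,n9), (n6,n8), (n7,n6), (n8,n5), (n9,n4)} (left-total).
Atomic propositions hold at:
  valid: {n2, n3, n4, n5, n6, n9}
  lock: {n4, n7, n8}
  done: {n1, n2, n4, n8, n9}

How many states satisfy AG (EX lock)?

Sat(EX lock) = {s : some successor in {n4, n7, n8}} = {n3, n4, n6, n9}
AG (EX lock): greatest fixpoint, start Z0 = {n3, n4, n6, n9}, keep only states in Sat with every successor in Z. Z1 = {n4, n9}; fixed.
Sat(AG (EX lock)) = {n4, n9}
|Sat(AG (EX lock))| = |{n4, n9}| = 2.

2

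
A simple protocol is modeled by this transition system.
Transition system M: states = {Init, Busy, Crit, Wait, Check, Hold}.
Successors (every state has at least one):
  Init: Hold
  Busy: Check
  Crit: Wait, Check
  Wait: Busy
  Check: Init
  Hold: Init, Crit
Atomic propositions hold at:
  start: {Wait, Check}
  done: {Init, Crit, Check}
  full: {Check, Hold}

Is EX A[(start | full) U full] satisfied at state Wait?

Sat(start | full) = {Wait, Check, Hold}
A[(start | full) U full]: least fixpoint, start Z0 = Sat(full) = {Check, Hold}, add states in Sat(start | full) with every successor in Z. Already a fixed point.
Sat(A[(start | full) U full]) = {Check, Hold}
Sat(EX A[(start | full) U full]) = {s : some successor in {Check, Hold}} = {Init, Busy, Crit}
Wait ∉ Sat(EX A[(start | full) U full]) = {Init, Busy, Crit}, so the formula does not hold at Wait.

No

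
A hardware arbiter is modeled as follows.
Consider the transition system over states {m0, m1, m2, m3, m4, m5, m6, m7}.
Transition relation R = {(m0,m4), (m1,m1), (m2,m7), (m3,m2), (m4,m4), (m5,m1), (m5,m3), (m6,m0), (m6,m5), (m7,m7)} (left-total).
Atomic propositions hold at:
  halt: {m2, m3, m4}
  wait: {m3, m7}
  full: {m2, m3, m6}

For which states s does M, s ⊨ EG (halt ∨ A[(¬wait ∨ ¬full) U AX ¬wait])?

{m0, m1, m4, m5, m6}

Sat(¬wait) = {m0, m1, m2, m4, m5, m6}
Sat(¬full) = {m0, m1, m4, m5, m7}
Sat(¬wait ∨ ¬full) = {m0, m1, m2, m4, m5, m6, m7}
Sat(AX ¬wait) = {s : every successor in {m0, m1, m2, m4, m5, m6}} = {m0, m1, m3, m4, m6}
A[(¬wait ∨ ¬full) U AX ¬wait]: least fixpoint, start Z0 = Sat(AX ¬wait) = {m0, m1, m3, m4, m6}, add states in Sat(¬wait ∨ ¬full) with every successor in Z. Z1 = {m0, m1, m3, m4, m5, m6}; fixed.
Sat(A[(¬wait ∨ ¬full) U AX ¬wait]) = {m0, m1, m3, m4, m5, m6}
Sat(halt ∨ A[(¬wait ∨ ¬full) U AX ¬wait]) = {m0, m1, m2, m3, m4, m5, m6}
EG (halt ∨ A[(¬wait ∨ ¬full) U AX ¬wait]): greatest fixpoint, start Z0 = {m0, m1, m2, m3, m4, m5, m6}, keep only states in Sat with some successor in Z. Z1 = {m0, m1, m3, m4, m5, m6}; Z2 = {m0, m1, m4, m5, m6}; fixed.
Sat(EG (halt ∨ A[(¬wait ∨ ¬full) U AX ¬wait])) = {m0, m1, m4, m5, m6}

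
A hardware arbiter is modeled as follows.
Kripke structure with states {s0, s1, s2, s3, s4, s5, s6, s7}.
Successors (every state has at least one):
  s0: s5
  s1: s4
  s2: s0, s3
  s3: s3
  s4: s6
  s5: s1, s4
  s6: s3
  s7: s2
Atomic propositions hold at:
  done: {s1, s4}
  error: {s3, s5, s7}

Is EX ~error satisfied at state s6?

Sat(~error) = {s0, s1, s2, s4, s6}
Sat(EX ~error) = {s : some successor in {s0, s1, s2, s4, s6}} = {s1, s2, s4, s5, s7}
s6 ∉ Sat(EX ~error) = {s1, s2, s4, s5, s7}, so the formula does not hold at s6.

No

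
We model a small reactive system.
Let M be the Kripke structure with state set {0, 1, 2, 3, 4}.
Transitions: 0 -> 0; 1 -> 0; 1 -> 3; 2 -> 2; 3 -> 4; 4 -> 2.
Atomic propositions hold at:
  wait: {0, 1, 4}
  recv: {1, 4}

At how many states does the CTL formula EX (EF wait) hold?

3

EF wait: least fixpoint, start Z0 = {0, 1, 4}, add states with some successor in Z. Z1 = {0, 1, 3, 4}; fixed.
Sat(EF wait) = {0, 1, 3, 4}
Sat(EX (EF wait)) = {s : some successor in {0, 1, 3, 4}} = {0, 1, 3}
|Sat(EX (EF wait))| = |{0, 1, 3}| = 3.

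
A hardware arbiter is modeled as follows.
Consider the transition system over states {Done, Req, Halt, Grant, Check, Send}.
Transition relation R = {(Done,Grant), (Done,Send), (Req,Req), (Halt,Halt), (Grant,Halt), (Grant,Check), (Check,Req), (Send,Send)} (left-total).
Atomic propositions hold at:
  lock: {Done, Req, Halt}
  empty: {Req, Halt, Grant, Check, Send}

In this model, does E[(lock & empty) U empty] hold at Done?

No

Sat(lock & empty) = {Req, Halt}
E[(lock & empty) U empty]: least fixpoint, start Z0 = Sat(empty) = {Req, Halt, Grant, Check, Send}, add states in Sat(lock & empty) with some successor in Z. Already a fixed point.
Sat(E[(lock & empty) U empty]) = {Req, Halt, Grant, Check, Send}
Done ∉ Sat(E[(lock & empty) U empty]) = {Req, Halt, Grant, Check, Send}, so the formula does not hold at Done.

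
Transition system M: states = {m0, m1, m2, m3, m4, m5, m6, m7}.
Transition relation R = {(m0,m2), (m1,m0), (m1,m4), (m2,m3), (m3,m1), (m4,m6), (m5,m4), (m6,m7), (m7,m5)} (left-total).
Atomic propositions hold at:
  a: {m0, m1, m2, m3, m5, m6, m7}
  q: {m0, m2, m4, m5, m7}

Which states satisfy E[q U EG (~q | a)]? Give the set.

Sat(~q) = {m1, m3, m6}
Sat(~q | a) = {m0, m1, m2, m3, m5, m6, m7}
EG (~q | a): greatest fixpoint, start Z0 = {m0, m1, m2, m3, m5, m6, m7}, keep only states in Sat with some successor in Z. Z1 = {m0, m1, m2, m3, m6, m7}; Z2 = {m0, m1, m2, m3, m6}; Z3 = {m0, m1, m2, m3}; fixed.
Sat(EG (~q | a)) = {m0, m1, m2, m3}
E[q U EG (~q | a)]: least fixpoint, start Z0 = Sat(EG (~q | a)) = {m0, m1, m2, m3}, add states in Sat(q) with some successor in Z. Already a fixed point.
Sat(E[q U EG (~q | a)]) = {m0, m1, m2, m3}

{m0, m1, m2, m3}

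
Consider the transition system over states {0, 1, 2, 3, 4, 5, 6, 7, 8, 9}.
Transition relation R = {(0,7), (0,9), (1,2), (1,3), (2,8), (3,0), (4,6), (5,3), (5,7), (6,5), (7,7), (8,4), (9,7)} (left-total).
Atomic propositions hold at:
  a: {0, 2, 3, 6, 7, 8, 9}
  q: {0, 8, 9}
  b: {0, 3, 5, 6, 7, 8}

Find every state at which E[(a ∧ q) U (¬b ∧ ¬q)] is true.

{1, 2, 4, 8}

Sat(a ∧ q) = {0, 8, 9}
Sat(¬b) = {1, 2, 4, 9}
Sat(¬q) = {1, 2, 3, 4, 5, 6, 7}
Sat(¬b ∧ ¬q) = {1, 2, 4}
E[(a ∧ q) U (¬b ∧ ¬q)]: least fixpoint, start Z0 = Sat((¬b ∧ ¬q)) = {1, 2, 4}, add states in Sat(a ∧ q) with some successor in Z. Z1 = {1, 2, 4, 8}; fixed.
Sat(E[(a ∧ q) U (¬b ∧ ¬q)]) = {1, 2, 4, 8}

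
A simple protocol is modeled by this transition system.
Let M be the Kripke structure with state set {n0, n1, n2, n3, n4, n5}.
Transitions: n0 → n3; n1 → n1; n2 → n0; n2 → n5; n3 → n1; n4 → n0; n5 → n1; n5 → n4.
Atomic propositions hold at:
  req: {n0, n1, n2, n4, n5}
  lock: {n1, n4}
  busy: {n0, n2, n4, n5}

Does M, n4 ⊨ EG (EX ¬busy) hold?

Sat(¬busy) = {n1, n3}
Sat(EX ¬busy) = {s : some successor in {n1, n3}} = {n0, n1, n3, n5}
EG (EX ¬busy): greatest fixpoint, start Z0 = {n0, n1, n3, n5}, keep only states in Sat with some successor in Z. Already a fixed point.
Sat(EG (EX ¬busy)) = {n0, n1, n3, n5}
n4 ∉ Sat(EG (EX ¬busy)) = {n0, n1, n3, n5}, so the formula does not hold at n4.

No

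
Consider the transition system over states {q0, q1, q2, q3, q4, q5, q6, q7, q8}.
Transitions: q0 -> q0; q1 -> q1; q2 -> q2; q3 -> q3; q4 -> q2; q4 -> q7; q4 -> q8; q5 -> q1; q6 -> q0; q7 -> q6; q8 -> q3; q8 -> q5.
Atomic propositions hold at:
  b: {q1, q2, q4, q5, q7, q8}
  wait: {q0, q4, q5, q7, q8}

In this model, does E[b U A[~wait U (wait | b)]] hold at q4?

Sat(~wait) = {q1, q2, q3, q6}
Sat(wait | b) = {q0, q1, q2, q4, q5, q7, q8}
A[~wait U (wait | b)]: least fixpoint, start Z0 = Sat((wait | b)) = {q0, q1, q2, q4, q5, q7, q8}, add states in Sat(~wait) with every successor in Z. Z1 = {q0, q1, q2, q4, q5, q6, q7, q8}; fixed.
Sat(A[~wait U (wait | b)]) = {q0, q1, q2, q4, q5, q6, q7, q8}
E[b U A[~wait U (wait | b)]]: least fixpoint, start Z0 = Sat(A[~wait U (wait | b)]) = {q0, q1, q2, q4, q5, q6, q7, q8}, add states in Sat(b) with some successor in Z. Already a fixed point.
Sat(E[b U A[~wait U (wait | b)]]) = {q0, q1, q2, q4, q5, q6, q7, q8}
q4 ∈ Sat(E[b U A[~wait U (wait | b)]]) = {q0, q1, q2, q4, q5, q6, q7, q8}, so the formula holds at q4.

Yes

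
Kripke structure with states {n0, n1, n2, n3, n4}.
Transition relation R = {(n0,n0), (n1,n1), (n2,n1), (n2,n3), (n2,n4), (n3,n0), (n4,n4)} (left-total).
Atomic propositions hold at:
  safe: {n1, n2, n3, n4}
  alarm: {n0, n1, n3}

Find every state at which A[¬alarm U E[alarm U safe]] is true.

Sat(¬alarm) = {n2, n4}
E[alarm U safe]: least fixpoint, start Z0 = Sat(safe) = {n1, n2, n3, n4}, add states in Sat(alarm) with some successor in Z. Already a fixed point.
Sat(E[alarm U safe]) = {n1, n2, n3, n4}
A[¬alarm U E[alarm U safe]]: least fixpoint, start Z0 = Sat(E[alarm U safe]) = {n1, n2, n3, n4}, add states in Sat(¬alarm) with every successor in Z. Already a fixed point.
Sat(A[¬alarm U E[alarm U safe]]) = {n1, n2, n3, n4}

{n1, n2, n3, n4}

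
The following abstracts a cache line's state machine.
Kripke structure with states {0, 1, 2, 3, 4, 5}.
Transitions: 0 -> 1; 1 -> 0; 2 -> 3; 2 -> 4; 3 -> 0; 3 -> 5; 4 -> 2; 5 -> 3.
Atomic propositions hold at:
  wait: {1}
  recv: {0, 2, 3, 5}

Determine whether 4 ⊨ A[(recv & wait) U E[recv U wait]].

Sat(recv & wait) = ∅
E[recv U wait]: least fixpoint, start Z0 = Sat(wait) = {1}, add states in Sat(recv) with some successor in Z. Z1 = {0, 1}; Z2 = {0, 1, 3}; Z3 = {0, 1, 2, 3, 5}; fixed.
Sat(E[recv U wait]) = {0, 1, 2, 3, 5}
A[(recv & wait) U E[recv U wait]]: least fixpoint, start Z0 = Sat(E[recv U wait]) = {0, 1, 2, 3, 5}, add states in Sat(recv & wait) with every successor in Z. Already a fixed point.
Sat(A[(recv & wait) U E[recv U wait]]) = {0, 1, 2, 3, 5}
4 ∉ Sat(A[(recv & wait) U E[recv U wait]]) = {0, 1, 2, 3, 5}, so the formula does not hold at 4.

No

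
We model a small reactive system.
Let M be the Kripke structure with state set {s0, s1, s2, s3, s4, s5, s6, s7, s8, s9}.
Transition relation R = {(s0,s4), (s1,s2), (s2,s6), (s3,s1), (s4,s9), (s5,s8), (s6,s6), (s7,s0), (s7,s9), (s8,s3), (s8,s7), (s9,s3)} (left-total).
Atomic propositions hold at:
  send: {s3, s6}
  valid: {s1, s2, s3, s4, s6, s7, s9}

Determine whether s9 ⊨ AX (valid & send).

Yes

Sat(valid & send) = {s3, s6}
Sat(AX (valid & send)) = {s : every successor in {s3, s6}} = {s2, s6, s9}
s9 ∈ Sat(AX (valid & send)) = {s2, s6, s9}, so the formula holds at s9.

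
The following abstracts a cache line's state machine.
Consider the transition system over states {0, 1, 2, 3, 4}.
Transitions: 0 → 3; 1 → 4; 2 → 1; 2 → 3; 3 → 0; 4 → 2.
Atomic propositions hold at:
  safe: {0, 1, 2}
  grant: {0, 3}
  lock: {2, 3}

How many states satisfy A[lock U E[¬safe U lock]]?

Sat(¬safe) = {3, 4}
E[¬safe U lock]: least fixpoint, start Z0 = Sat(lock) = {2, 3}, add states in Sat(¬safe) with some successor in Z. Z1 = {2, 3, 4}; fixed.
Sat(E[¬safe U lock]) = {2, 3, 4}
A[lock U E[¬safe U lock]]: least fixpoint, start Z0 = Sat(E[¬safe U lock]) = {2, 3, 4}, add states in Sat(lock) with every successor in Z. Already a fixed point.
Sat(A[lock U E[¬safe U lock]]) = {2, 3, 4}
|Sat(A[lock U E[¬safe U lock]])| = |{2, 3, 4}| = 3.

3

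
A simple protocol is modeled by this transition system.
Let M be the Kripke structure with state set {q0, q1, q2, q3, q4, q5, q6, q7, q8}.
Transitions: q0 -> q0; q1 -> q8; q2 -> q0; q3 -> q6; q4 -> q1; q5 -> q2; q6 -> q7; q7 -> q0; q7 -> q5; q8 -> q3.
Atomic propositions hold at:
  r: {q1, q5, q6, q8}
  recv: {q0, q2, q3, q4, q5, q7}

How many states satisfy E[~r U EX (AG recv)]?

6

Sat(~r) = {q0, q2, q3, q4, q7}
AG recv: greatest fixpoint, start Z0 = {q0, q2, q3, q4, q5, q7}, keep only states in Sat with every successor in Z. Z1 = {q0, q2, q5, q7}; fixed.
Sat(AG recv) = {q0, q2, q5, q7}
Sat(EX (AG recv)) = {s : some successor in {q0, q2, q5, q7}} = {q0, q2, q5, q6, q7}
E[~r U EX (AG recv)]: least fixpoint, start Z0 = Sat(EX (AG recv)) = {q0, q2, q5, q6, q7}, add states in Sat(~r) with some successor in Z. Z1 = {q0, q2, q3, q5, q6, q7}; fixed.
Sat(E[~r U EX (AG recv)]) = {q0, q2, q3, q5, q6, q7}
|Sat(E[~r U EX (AG recv)])| = |{q0, q2, q3, q5, q6, q7}| = 6.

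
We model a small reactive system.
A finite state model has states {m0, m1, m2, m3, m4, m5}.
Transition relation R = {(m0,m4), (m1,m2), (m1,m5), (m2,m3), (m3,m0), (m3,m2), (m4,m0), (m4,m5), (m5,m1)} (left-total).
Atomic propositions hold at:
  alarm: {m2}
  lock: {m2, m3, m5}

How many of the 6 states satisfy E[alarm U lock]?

3

E[alarm U lock]: least fixpoint, start Z0 = Sat(lock) = {m2, m3, m5}, add states in Sat(alarm) with some successor in Z. Already a fixed point.
Sat(E[alarm U lock]) = {m2, m3, m5}
|Sat(E[alarm U lock])| = |{m2, m3, m5}| = 3.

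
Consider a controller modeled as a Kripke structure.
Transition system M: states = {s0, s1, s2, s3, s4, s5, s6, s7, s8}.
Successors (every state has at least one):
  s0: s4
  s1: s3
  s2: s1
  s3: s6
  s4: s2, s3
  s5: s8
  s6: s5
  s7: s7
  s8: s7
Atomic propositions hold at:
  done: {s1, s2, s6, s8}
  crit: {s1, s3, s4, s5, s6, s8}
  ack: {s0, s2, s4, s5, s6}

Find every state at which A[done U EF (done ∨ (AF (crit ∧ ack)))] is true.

{s0, s1, s2, s3, s4, s5, s6, s8}

Sat(crit ∧ ack) = {s4, s5, s6}
AF (crit ∧ ack): least fixpoint, start Z0 = {s4, s5, s6}, add states with every successor in Z. Z1 = {s0, s3, s4, s5, s6}; Z2 = {s0, s1, s3, s4, s5, s6}; Z3 = {s0, s1, s2, s3, s4, s5, s6}; fixed.
Sat(AF (crit ∧ ack)) = {s0, s1, s2, s3, s4, s5, s6}
Sat(done ∨ (AF (crit ∧ ack))) = {s0, s1, s2, s3, s4, s5, s6, s8}
EF (done ∨ (AF (crit ∧ ack))): least fixpoint, start Z0 = {s0, s1, s2, s3, s4, s5, s6, s8}, add states with some successor in Z. Already a fixed point.
Sat(EF (done ∨ (AF (crit ∧ ack)))) = {s0, s1, s2, s3, s4, s5, s6, s8}
A[done U EF (done ∨ (AF (crit ∧ ack)))]: least fixpoint, start Z0 = Sat(EF (done ∨ (AF (crit ∧ ack)))) = {s0, s1, s2, s3, s4, s5, s6, s8}, add states in Sat(done) with every successor in Z. Already a fixed point.
Sat(A[done U EF (done ∨ (AF (crit ∧ ack)))]) = {s0, s1, s2, s3, s4, s5, s6, s8}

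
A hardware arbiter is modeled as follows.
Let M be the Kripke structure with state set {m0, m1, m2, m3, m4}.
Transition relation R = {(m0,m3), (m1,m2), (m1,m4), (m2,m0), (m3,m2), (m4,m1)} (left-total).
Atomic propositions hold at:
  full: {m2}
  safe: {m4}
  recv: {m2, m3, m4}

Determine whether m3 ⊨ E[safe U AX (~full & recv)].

Sat(~full) = {m0, m1, m3, m4}
Sat(~full & recv) = {m3, m4}
Sat(AX (~full & recv)) = {s : every successor in {m3, m4}} = {m0}
E[safe U AX (~full & recv)]: least fixpoint, start Z0 = Sat(AX (~full & recv)) = {m0}, add states in Sat(safe) with some successor in Z. Already a fixed point.
Sat(E[safe U AX (~full & recv)]) = {m0}
m3 ∉ Sat(E[safe U AX (~full & recv)]) = {m0}, so the formula does not hold at m3.

No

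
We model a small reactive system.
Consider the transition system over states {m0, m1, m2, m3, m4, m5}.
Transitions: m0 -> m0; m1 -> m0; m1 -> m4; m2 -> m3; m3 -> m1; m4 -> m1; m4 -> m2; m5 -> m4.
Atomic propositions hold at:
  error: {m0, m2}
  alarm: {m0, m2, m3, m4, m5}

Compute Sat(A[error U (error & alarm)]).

Sat(error & alarm) = {m0, m2}
A[error U (error & alarm)]: least fixpoint, start Z0 = Sat((error & alarm)) = {m0, m2}, add states in Sat(error) with every successor in Z. Already a fixed point.
Sat(A[error U (error & alarm)]) = {m0, m2}

{m0, m2}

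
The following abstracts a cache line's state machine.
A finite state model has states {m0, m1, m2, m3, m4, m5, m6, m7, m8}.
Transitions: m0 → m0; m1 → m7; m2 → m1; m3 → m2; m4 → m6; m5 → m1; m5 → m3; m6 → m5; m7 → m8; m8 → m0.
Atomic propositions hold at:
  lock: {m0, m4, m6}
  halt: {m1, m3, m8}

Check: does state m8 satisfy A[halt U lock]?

A[halt U lock]: least fixpoint, start Z0 = Sat(lock) = {m0, m4, m6}, add states in Sat(halt) with every successor in Z. Z1 = {m0, m4, m6, m8}; fixed.
Sat(A[halt U lock]) = {m0, m4, m6, m8}
m8 ∈ Sat(A[halt U lock]) = {m0, m4, m6, m8}, so the formula holds at m8.

Yes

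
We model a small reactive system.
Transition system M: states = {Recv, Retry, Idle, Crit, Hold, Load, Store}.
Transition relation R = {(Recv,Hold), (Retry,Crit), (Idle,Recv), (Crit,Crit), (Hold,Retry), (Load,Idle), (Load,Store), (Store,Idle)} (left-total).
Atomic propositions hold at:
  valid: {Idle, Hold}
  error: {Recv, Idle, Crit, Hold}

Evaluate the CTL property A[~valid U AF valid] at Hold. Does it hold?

Sat(~valid) = {Recv, Retry, Crit, Load, Store}
AF valid: least fixpoint, start Z0 = {Idle, Hold}, add states with every successor in Z. Z1 = {Recv, Idle, Hold, Store}; Z2 = {Recv, Idle, Hold, Load, Store}; fixed.
Sat(AF valid) = {Recv, Idle, Hold, Load, Store}
A[~valid U AF valid]: least fixpoint, start Z0 = Sat(AF valid) = {Recv, Idle, Hold, Load, Store}, add states in Sat(~valid) with every successor in Z. Already a fixed point.
Sat(A[~valid U AF valid]) = {Recv, Idle, Hold, Load, Store}
Hold ∈ Sat(A[~valid U AF valid]) = {Recv, Idle, Hold, Load, Store}, so the formula holds at Hold.

Yes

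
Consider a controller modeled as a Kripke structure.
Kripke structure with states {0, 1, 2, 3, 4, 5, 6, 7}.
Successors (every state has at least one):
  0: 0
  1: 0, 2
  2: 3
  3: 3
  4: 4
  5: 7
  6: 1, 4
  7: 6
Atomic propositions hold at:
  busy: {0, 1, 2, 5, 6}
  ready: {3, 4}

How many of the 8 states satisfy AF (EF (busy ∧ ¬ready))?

Sat(¬ready) = {0, 1, 2, 5, 6, 7}
Sat(busy ∧ ¬ready) = {0, 1, 2, 5, 6}
EF (busy ∧ ¬ready): least fixpoint, start Z0 = {0, 1, 2, 5, 6}, add states with some successor in Z. Z1 = {0, 1, 2, 5, 6, 7}; fixed.
Sat(EF (busy ∧ ¬ready)) = {0, 1, 2, 5, 6, 7}
AF (EF (busy ∧ ¬ready)): least fixpoint, start Z0 = {0, 1, 2, 5, 6, 7}, add states with every successor in Z. Already a fixed point.
Sat(AF (EF (busy ∧ ¬ready))) = {0, 1, 2, 5, 6, 7}
|Sat(AF (EF (busy ∧ ¬ready)))| = |{0, 1, 2, 5, 6, 7}| = 6.

6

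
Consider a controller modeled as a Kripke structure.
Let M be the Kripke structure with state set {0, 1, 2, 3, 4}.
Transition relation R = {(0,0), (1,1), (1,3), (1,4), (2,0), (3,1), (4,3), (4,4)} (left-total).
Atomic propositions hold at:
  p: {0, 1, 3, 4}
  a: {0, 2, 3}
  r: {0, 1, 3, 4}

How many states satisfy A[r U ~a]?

3

Sat(~a) = {1, 4}
A[r U ~a]: least fixpoint, start Z0 = Sat(~a) = {1, 4}, add states in Sat(r) with every successor in Z. Z1 = {1, 3, 4}; fixed.
Sat(A[r U ~a]) = {1, 3, 4}
|Sat(A[r U ~a])| = |{1, 3, 4}| = 3.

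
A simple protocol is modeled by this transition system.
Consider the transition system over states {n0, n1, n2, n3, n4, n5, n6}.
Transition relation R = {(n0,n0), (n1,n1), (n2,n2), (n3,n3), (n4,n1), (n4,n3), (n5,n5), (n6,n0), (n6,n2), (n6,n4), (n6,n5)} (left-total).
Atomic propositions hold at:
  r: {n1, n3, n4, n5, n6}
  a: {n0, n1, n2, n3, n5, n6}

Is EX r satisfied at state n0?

No

Sat(EX r) = {s : some successor in {n1, n3, n4, n5, n6}} = {n1, n3, n4, n5, n6}
n0 ∉ Sat(EX r) = {n1, n3, n4, n5, n6}, so the formula does not hold at n0.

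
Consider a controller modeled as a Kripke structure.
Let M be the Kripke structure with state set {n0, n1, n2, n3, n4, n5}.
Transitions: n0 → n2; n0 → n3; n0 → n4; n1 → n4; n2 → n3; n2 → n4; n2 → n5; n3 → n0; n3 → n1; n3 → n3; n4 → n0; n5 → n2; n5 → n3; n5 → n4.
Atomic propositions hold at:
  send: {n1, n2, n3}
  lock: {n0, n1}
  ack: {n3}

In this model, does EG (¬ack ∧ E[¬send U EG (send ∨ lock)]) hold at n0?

Sat(¬ack) = {n0, n1, n2, n4, n5}
Sat(¬send) = {n0, n4, n5}
Sat(send ∨ lock) = {n0, n1, n2, n3}
EG (send ∨ lock): greatest fixpoint, start Z0 = {n0, n1, n2, n3}, keep only states in Sat with some successor in Z. Z1 = {n0, n2, n3}; fixed.
Sat(EG (send ∨ lock)) = {n0, n2, n3}
E[¬send U EG (send ∨ lock)]: least fixpoint, start Z0 = Sat(EG (send ∨ lock)) = {n0, n2, n3}, add states in Sat(¬send) with some successor in Z. Z1 = {n0, n2, n3, n4, n5}; fixed.
Sat(E[¬send U EG (send ∨ lock)]) = {n0, n2, n3, n4, n5}
Sat(¬ack ∧ E[¬send U EG (send ∨ lock)]) = {n0, n2, n4, n5}
EG (¬ack ∧ E[¬send U EG (send ∨ lock)]): greatest fixpoint, start Z0 = {n0, n2, n4, n5}, keep only states in Sat with some successor in Z. Already a fixed point.
Sat(EG (¬ack ∧ E[¬send U EG (send ∨ lock)])) = {n0, n2, n4, n5}
n0 ∈ Sat(EG (¬ack ∧ E[¬send U EG (send ∨ lock)])) = {n0, n2, n4, n5}, so the formula holds at n0.

Yes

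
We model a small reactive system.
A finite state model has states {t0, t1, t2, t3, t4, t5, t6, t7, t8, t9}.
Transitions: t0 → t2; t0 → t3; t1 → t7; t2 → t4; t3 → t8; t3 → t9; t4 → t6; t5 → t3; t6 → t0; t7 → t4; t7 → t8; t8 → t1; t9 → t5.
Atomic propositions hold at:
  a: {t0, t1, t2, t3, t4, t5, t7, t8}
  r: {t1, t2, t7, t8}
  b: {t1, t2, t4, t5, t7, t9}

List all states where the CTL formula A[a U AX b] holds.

Sat(AX b) = {s : every successor in {t1, t2, t4, t5, t7, t9}} = {t1, t2, t8, t9}
A[a U AX b]: least fixpoint, start Z0 = Sat(AX b) = {t1, t2, t8, t9}, add states in Sat(a) with every successor in Z. Z1 = {t1, t2, t3, t8, t9}; Z2 = {t0, t1, t2, t3, t5, t8, t9}; fixed.
Sat(A[a U AX b]) = {t0, t1, t2, t3, t5, t8, t9}

{t0, t1, t2, t3, t5, t8, t9}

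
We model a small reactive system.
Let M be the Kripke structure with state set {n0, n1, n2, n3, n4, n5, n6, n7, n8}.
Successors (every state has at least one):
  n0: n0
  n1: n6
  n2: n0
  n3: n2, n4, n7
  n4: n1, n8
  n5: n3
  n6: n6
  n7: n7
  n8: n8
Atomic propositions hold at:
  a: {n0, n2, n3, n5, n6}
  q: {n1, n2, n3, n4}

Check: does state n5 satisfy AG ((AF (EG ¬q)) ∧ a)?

Sat(¬q) = {n0, n5, n6, n7, n8}
EG ¬q: greatest fixpoint, start Z0 = {n0, n5, n6, n7, n8}, keep only states in Sat with some successor in Z. Z1 = {n0, n6, n7, n8}; fixed.
Sat(EG ¬q) = {n0, n6, n7, n8}
AF (EG ¬q): least fixpoint, start Z0 = {n0, n6, n7, n8}, add states with every successor in Z. Z1 = {n0, n1, n2, n6, n7, n8}; Z2 = {n0, n1, n2, n4, n6, n7, n8}; Z3 = {n0, n1, n2, n3, n4, n6, n7, n8}; Z4 = {n0, n1, n2, n3, n4, n5, n6, n7, n8}; fixed.
Sat(AF (EG ¬q)) = {n0, n1, n2, n3, n4, n5, n6, n7, n8}
Sat((AF (EG ¬q)) ∧ a) = {n0, n2, n3, n5, n6}
AG ((AF (EG ¬q)) ∧ a): greatest fixpoint, start Z0 = {n0, n2, n3, n5, n6}, keep only states in Sat with every successor in Z. Z1 = {n0, n2, n5, n6}; Z2 = {n0, n2, n6}; fixed.
Sat(AG ((AF (EG ¬q)) ∧ a)) = {n0, n2, n6}
n5 ∉ Sat(AG ((AF (EG ¬q)) ∧ a)) = {n0, n2, n6}, so the formula does not hold at n5.

No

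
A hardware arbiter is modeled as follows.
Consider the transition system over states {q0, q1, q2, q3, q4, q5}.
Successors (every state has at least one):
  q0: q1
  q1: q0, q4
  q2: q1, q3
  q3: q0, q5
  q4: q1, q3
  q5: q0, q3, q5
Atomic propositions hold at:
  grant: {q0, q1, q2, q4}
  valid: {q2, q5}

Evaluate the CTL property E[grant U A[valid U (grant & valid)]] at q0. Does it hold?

Sat(grant & valid) = {q2}
A[valid U (grant & valid)]: least fixpoint, start Z0 = Sat((grant & valid)) = {q2}, add states in Sat(valid) with every successor in Z. Already a fixed point.
Sat(A[valid U (grant & valid)]) = {q2}
E[grant U A[valid U (grant & valid)]]: least fixpoint, start Z0 = Sat(A[valid U (grant & valid)]) = {q2}, add states in Sat(grant) with some successor in Z. Already a fixed point.
Sat(E[grant U A[valid U (grant & valid)]]) = {q2}
q0 ∉ Sat(E[grant U A[valid U (grant & valid)]]) = {q2}, so the formula does not hold at q0.

No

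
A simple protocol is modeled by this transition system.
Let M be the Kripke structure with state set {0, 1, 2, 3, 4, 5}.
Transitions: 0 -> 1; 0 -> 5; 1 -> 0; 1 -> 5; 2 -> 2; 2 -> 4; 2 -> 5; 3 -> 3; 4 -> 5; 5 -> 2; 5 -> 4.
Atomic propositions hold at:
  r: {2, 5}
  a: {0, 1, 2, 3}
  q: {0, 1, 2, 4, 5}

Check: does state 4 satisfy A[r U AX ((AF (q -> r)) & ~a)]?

Yes

Sat(q -> r) = {2, 3, 5}
AF (q -> r): least fixpoint, start Z0 = {2, 3, 5}, add states with every successor in Z. Z1 = {2, 3, 4, 5}; fixed.
Sat(AF (q -> r)) = {2, 3, 4, 5}
Sat(~a) = {4, 5}
Sat((AF (q -> r)) & ~a) = {4, 5}
Sat(AX ((AF (q -> r)) & ~a)) = {s : every successor in {4, 5}} = {4}
A[r U AX ((AF (q -> r)) & ~a)]: least fixpoint, start Z0 = Sat(AX ((AF (q -> r)) & ~a)) = {4}, add states in Sat(r) with every successor in Z. Already a fixed point.
Sat(A[r U AX ((AF (q -> r)) & ~a)]) = {4}
4 ∈ Sat(A[r U AX ((AF (q -> r)) & ~a)]) = {4}, so the formula holds at 4.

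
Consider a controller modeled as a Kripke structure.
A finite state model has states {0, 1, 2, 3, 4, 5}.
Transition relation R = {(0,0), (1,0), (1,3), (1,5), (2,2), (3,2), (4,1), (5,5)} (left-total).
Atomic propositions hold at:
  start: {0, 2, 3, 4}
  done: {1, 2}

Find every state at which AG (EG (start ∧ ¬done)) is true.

Sat(¬done) = {0, 3, 4, 5}
Sat(start ∧ ¬done) = {0, 3, 4}
EG (start ∧ ¬done): greatest fixpoint, start Z0 = {0, 3, 4}, keep only states in Sat with some successor in Z. Z1 = {0}; fixed.
Sat(EG (start ∧ ¬done)) = {0}
AG (EG (start ∧ ¬done)): greatest fixpoint, start Z0 = {0}, keep only states in Sat with every successor in Z. Already a fixed point.
Sat(AG (EG (start ∧ ¬done))) = {0}

{0}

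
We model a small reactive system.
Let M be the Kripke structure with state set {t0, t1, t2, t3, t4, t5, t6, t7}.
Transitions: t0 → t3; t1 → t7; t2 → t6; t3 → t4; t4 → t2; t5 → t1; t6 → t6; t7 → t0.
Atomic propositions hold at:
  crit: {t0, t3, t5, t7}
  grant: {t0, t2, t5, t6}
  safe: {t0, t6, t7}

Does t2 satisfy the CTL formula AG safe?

AG safe: greatest fixpoint, start Z0 = {t0, t6, t7}, keep only states in Sat with every successor in Z. Z1 = {t6, t7}; Z2 = {t6}; fixed.
Sat(AG safe) = {t6}
t2 ∉ Sat(AG safe) = {t6}, so the formula does not hold at t2.

No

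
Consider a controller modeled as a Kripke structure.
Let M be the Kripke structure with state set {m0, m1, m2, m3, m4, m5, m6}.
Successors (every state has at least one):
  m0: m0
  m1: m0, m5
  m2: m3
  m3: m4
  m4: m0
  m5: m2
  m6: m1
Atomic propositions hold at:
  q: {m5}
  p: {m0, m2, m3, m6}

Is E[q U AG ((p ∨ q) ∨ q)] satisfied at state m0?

Sat(p ∨ q) = {m0, m2, m3, m5, m6}
Sat((p ∨ q) ∨ q) = {m0, m2, m3, m5, m6}
AG ((p ∨ q) ∨ q): greatest fixpoint, start Z0 = {m0, m2, m3, m5, m6}, keep only states in Sat with every successor in Z. Z1 = {m0, m2, m5}; Z2 = {m0, m5}; Z3 = {m0}; fixed.
Sat(AG ((p ∨ q) ∨ q)) = {m0}
E[q U AG ((p ∨ q) ∨ q)]: least fixpoint, start Z0 = Sat(AG ((p ∨ q) ∨ q)) = {m0}, add states in Sat(q) with some successor in Z. Already a fixed point.
Sat(E[q U AG ((p ∨ q) ∨ q)]) = {m0}
m0 ∈ Sat(E[q U AG ((p ∨ q) ∨ q)]) = {m0}, so the formula holds at m0.

Yes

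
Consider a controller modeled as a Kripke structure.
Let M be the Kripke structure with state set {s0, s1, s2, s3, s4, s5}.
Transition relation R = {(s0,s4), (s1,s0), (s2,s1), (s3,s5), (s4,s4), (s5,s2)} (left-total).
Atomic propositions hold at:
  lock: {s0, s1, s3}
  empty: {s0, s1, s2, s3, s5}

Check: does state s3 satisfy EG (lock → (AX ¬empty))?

No

Sat(¬empty) = {s4}
Sat(AX ¬empty) = {s : every successor in {s4}} = {s0, s4}
Sat(lock → (AX ¬empty)) = {s0, s2, s4, s5}
EG (lock → (AX ¬empty)): greatest fixpoint, start Z0 = {s0, s2, s4, s5}, keep only states in Sat with some successor in Z. Z1 = {s0, s4, s5}; Z2 = {s0, s4}; fixed.
Sat(EG (lock → (AX ¬empty))) = {s0, s4}
s3 ∉ Sat(EG (lock → (AX ¬empty))) = {s0, s4}, so the formula does not hold at s3.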